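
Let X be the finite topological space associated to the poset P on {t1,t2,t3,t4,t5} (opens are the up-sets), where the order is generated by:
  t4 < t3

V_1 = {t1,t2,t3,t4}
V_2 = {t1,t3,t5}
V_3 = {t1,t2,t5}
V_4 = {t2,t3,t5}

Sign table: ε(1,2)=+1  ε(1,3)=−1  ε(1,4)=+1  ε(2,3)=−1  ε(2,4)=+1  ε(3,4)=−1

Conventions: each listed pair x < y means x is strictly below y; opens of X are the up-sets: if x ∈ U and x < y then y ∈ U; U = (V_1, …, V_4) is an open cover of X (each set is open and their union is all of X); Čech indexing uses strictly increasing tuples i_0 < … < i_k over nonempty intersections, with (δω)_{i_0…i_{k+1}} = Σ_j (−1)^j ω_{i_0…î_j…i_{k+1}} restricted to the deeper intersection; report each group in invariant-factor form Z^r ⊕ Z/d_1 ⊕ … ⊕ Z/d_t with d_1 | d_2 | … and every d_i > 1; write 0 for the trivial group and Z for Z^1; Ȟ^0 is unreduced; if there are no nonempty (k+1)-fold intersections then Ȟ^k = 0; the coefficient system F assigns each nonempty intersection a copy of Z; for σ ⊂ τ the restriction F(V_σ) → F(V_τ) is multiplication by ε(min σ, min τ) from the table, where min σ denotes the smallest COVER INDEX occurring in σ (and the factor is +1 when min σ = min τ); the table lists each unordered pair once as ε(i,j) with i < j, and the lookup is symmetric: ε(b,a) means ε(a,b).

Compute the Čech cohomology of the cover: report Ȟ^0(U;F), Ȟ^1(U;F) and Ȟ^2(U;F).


nerve of the cover:
  V12={t1,t3} V13={t1,t2} V14={t2,t3} V23={t1,t5} V24={t3,t5} V34={t2,t5}
  V123={t1} V124={t3} V134={t2} V234={t5}
C dims 4,6,4; δ0: rk 3, SNF 1^3; δ1: rk 3, SNF 1^3
Ȟ^0 = (4 − 3) − 0 = 1, so Ȟ^0 ≅ Z
Ȟ^1 = (6 − 3) − 3 = 0, so Ȟ^1 ≅ 0
Ȟ^2 = (4 − 0) − 3 = 1, so Ȟ^2 ≅ Z

Ȟ^0 ≅ Z, Ȟ^1 ≅ 0 and Ȟ^2 ≅ Z


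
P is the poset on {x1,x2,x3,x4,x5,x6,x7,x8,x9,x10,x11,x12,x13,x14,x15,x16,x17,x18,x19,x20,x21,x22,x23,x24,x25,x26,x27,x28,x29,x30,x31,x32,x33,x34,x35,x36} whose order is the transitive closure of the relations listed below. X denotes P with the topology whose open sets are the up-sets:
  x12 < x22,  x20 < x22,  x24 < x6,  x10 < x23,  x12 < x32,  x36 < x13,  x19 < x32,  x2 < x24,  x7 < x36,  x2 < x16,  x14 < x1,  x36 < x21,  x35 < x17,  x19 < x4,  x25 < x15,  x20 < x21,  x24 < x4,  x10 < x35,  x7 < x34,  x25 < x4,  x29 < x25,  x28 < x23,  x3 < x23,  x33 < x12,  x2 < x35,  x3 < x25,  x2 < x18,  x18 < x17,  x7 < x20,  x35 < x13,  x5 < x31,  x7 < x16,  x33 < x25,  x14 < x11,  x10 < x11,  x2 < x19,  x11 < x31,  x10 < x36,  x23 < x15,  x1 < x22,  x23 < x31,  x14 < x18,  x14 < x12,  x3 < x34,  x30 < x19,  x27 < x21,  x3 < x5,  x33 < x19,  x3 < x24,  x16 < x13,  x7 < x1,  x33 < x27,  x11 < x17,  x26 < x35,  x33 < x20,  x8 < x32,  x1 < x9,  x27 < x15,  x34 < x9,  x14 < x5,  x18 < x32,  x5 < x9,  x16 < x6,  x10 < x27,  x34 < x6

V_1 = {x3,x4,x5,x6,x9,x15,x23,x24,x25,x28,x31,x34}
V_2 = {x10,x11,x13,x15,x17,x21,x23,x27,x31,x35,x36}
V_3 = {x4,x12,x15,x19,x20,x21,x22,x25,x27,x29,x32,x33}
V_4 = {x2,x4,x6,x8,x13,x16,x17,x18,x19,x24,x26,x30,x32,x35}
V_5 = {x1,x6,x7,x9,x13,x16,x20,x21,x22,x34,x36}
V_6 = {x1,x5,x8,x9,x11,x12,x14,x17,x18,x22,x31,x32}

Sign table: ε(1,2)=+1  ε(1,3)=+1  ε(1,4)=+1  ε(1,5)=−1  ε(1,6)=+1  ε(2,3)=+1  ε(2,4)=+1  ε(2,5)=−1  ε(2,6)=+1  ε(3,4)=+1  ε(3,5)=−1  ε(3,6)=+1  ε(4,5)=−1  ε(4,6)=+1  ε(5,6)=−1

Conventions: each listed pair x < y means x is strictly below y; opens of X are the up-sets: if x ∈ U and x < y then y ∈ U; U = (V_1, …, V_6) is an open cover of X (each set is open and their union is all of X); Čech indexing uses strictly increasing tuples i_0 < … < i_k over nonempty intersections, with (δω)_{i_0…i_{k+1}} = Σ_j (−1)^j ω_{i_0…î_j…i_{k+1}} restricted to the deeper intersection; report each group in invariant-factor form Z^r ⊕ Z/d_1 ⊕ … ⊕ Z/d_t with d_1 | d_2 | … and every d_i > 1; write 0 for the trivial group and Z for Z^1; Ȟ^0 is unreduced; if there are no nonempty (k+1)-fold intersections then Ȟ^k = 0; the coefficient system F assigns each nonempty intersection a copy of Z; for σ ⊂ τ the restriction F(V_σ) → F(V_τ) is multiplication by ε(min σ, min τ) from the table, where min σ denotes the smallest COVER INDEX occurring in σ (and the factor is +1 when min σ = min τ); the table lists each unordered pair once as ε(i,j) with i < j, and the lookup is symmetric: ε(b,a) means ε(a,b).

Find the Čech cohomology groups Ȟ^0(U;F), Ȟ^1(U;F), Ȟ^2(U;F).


Ȟ^0 ≅ Z,  Ȟ^1 ≅ 0,  Ȟ^2 ≅ Z/2

cover nerve:
  V12={x15,x23,x31} V13={x4,x15,x25} V14={x4,x6,x24} V15={x6,x9,x34} V16={x5,x9,x31} V23={x15,x21,x27} V24={x13,x17,x35} V25={x13,x21,x36} V26={x11,x17,x31} V34={x4,x19,x32} V35={x20,x21,x22} V36={x12,x22,x32} V45={x6,x13,x16} V46={x8,x17,x18,x32} V56={x1,x9,x22}
  V123={x15} V126={x31} V134={x4} V145={x6} V156={x9} V235={x21} V245={x13} V246={x17} V346={x32} V356={x22}
C dims 6,15,10; δ0: rk 5, SNF 1^5; δ1: rk 10, SNF 1^9·2
Ȟ^0: (6−5)−0=1 ⇒ Z
Ȟ^1: (15−10)−5=0 ⇒ 0
Ȟ^2: (10−0)−10=0 plus torsion [2] ⇒ Z/2


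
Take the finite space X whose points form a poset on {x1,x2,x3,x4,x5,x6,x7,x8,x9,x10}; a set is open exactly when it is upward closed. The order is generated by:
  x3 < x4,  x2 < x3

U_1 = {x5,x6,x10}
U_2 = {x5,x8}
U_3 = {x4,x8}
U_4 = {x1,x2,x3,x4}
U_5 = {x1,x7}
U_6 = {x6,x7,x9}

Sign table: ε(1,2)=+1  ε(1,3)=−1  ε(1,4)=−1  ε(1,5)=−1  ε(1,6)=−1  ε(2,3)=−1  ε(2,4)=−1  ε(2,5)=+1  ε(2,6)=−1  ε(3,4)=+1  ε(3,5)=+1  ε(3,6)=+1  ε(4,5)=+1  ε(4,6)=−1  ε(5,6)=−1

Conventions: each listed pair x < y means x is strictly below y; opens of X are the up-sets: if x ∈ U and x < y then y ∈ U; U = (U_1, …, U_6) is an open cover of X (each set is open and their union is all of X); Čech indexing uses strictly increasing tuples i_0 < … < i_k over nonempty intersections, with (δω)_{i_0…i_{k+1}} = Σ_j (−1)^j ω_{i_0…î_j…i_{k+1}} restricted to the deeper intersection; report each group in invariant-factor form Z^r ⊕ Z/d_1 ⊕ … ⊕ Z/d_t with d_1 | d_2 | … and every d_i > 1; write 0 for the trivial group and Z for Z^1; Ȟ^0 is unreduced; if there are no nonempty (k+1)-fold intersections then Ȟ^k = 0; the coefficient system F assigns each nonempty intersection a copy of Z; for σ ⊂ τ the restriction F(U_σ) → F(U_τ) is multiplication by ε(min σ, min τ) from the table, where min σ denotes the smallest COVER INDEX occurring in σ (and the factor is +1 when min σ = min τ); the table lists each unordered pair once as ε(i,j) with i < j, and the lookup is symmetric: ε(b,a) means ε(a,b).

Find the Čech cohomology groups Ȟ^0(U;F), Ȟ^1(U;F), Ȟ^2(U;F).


Ȟ^0 = 0, Ȟ^1 = Z/2, Ȟ^2 = 0

nonempty overlaps:
  U12={x5} U16={x6} U23={x8} U34={x4} U45={x1} U56={x7}
C dims 6,6; δ0: rk 6, SNF 1^5·2
degree 0: 6−6−0 = 0 → Ȟ^0 ≅ 0
degree 1: 6−0−6 = 0 plus torsion [2] → Ȟ^1 ≅ Z/2
degree 2: 0−0−0 = 0 → Ȟ^2 ≅ 0


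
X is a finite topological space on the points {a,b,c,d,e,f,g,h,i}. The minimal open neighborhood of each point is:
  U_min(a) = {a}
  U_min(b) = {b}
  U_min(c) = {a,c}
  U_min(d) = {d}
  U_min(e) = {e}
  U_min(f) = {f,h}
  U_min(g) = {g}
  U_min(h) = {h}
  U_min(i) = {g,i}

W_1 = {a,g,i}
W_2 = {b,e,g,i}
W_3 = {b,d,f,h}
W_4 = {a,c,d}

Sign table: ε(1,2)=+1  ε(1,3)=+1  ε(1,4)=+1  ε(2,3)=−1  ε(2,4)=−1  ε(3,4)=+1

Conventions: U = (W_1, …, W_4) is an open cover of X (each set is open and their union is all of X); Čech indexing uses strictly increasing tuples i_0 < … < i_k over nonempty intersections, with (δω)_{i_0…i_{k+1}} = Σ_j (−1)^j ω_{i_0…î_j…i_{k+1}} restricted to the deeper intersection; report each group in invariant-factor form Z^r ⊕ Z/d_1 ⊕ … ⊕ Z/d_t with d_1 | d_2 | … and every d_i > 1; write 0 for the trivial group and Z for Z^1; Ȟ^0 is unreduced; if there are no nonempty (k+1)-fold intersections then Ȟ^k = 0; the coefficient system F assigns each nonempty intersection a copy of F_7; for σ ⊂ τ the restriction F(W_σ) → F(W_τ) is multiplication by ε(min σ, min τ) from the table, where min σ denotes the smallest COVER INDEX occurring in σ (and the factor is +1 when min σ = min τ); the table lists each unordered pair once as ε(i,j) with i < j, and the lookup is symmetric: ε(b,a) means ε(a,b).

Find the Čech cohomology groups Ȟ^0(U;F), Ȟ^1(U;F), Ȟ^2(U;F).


Ȟ^0(U;F) ≅ 0, Ȟ^1(U;F) ≅ 0, Ȟ^2(U;F) ≅ 0

nonempty overlaps:
  W12={g,i} W14={a} W23={b} W34={d}
C dims 4,4; δ0: rk_F7 4
degree 0: 4−4−0 = 0 → Ȟ^0 ≅ 0
degree 1: 4−0−4 = 0 → Ȟ^1 ≅ 0
degree 2: 0−0−0 = 0 → Ȟ^2 ≅ 0


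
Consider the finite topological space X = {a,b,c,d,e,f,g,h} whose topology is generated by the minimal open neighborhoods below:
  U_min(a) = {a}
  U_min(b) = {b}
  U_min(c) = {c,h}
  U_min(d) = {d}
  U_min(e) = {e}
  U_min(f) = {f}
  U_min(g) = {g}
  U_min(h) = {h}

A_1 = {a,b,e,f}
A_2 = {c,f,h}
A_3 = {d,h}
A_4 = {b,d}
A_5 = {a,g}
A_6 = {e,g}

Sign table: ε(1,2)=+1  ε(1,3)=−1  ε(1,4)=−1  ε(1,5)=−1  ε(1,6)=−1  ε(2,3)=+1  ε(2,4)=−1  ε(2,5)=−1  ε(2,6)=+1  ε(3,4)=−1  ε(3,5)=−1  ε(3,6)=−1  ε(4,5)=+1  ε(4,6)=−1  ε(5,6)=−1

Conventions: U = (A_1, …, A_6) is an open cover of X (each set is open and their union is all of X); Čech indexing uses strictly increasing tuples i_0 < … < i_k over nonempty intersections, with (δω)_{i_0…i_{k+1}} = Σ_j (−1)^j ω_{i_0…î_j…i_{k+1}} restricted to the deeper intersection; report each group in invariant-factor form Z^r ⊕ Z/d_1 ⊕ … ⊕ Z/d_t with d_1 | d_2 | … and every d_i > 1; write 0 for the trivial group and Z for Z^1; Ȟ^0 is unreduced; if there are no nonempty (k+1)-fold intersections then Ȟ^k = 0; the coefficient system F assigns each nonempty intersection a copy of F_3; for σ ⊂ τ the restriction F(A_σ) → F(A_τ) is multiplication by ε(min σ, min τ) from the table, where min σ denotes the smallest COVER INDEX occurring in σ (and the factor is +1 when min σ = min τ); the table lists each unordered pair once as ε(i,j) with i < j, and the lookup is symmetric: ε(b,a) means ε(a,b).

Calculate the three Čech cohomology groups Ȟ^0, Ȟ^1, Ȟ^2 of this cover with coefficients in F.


Ȟ^0 ≅ 0,  Ȟ^1 ≅ Z/3,  Ȟ^2 ≅ 0

cover nerve:
  A12={f} A14={b} A15={a} A16={e} A23={h} A34={d} A56={g}
C dims 6,7; δ0: rk_F3 6
Ȟ^0: (6−6)−0=0 ⇒ 0
Ȟ^1: (7−0)−6=1 ⇒ Z/3
Ȟ^2: (0−0)−0=0 ⇒ 0


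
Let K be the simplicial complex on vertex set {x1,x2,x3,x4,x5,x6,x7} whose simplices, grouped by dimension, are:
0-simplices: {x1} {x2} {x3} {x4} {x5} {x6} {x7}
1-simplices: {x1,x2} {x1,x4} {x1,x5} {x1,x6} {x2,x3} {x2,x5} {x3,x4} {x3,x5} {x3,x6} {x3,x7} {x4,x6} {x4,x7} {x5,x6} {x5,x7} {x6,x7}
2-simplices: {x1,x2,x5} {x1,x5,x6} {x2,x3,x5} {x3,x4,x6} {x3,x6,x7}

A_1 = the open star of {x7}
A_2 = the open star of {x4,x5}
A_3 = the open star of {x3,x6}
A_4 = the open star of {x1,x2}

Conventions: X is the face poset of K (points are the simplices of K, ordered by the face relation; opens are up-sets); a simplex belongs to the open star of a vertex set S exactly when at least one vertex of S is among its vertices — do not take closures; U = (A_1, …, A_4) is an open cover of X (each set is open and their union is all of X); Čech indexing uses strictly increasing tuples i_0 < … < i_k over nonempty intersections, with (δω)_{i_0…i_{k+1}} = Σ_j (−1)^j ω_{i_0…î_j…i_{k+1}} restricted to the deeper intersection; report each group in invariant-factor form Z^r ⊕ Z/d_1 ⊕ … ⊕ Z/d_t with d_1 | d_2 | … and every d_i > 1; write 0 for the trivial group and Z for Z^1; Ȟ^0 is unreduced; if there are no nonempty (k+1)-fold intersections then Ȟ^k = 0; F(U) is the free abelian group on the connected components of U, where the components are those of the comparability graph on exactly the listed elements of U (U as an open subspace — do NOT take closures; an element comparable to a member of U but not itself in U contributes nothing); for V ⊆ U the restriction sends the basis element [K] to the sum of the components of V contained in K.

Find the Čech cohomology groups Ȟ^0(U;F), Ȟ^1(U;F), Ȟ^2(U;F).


cover nerve:
  A1={{x7},{x3,x7},{x4,x7},{x5,x7},{x6,x7},{x3,x6,x7}} A2={{x4},{x5},{x1,x4},{x1,x5},{x2,x5},{x3,x4},{x3,x5},{x4,x6},{x4,x7},{x5,x6},{x5,x7},{x1,x2,x5},{x1,x5,x6},{x2,x3,x5},{x3,x4,x6}} A3={{x3},{x6},{x1,x6},{x2,x3},{x3,x4},{x3,x5},{x3,x6},{x3,x7},{x4,x6},{x5,x6},{x6,x7},{x1,x5,x6},{x2,x3,x5},{x3,x4,x6},{x3,x6,x7}} A4={{x1},{x2},{x1,x2},{x1,x4},{x1,x5},{x1,x6},{x2,x3},{x2,x5},{x1,x2,x5},{x1,x5,x6},{x2,x3,x5}}
  A12={{x4,x7},{x5,x7}} A13={{x3,x7},{x6,x7},{x3,x6,x7}} A23={{x3,x4},{x3,x5},{x4,x6},{x5,x6},{x1,x5,x6},{x2,x3,x5},{x3,x4,x6}} A24={{x1,x4},{x1,x5},{x2,x5},{x1,x2,x5},{x1,x5,x6},{x2,x3,x5}} A34={{x1,x6},{x2,x3},{x1,x5,x6},{x2,x3,x5}}
  A234={{x1,x5,x6},{x2,x3,x5}}
components per intersection:
  A1: {{x7},{x3,x7},{x4,x7},{x5,x7},{x6,x7},{x3,x6,x7}}
  A2: {{x4},{x1,x4},{x3,x4},{x4,x6},{x4,x7},{x3,x4,x6}} {{x5},{x1,x5},{x2,x5},{x3,x5},{x5,x6},{x5,x7},{x1,x2,x5},{x1,x5,x6},{x2,x3,x5}}
  A3: {{x3},{x6},{x1,x6},{x2,x3},{x3,x4},{x3,x5},{x3,x6},{x3,x7},{x4,x6},{x5,x6},{x6,x7},{x1,x5,x6},{x2,x3,x5},{x3,x4,x6},{x3,x6,x7}}
  A4: {{x1},{x2},{x1,x2},{x1,x4},{x1,x5},{x1,x6},{x2,x3},{x2,x5},{x1,x2,x5},{x1,x5,x6},{x2,x3,x5}}
  A12: {{x4,x7}} {{x5,x7}}
  A13: {{x3,x7},{x6,x7},{x3,x6,x7}}
  A23: {{x3,x4},{x4,x6},{x3,x4,x6}} {{x3,x5},{x2,x3,x5}} {{x5,x6},{x1,x5,x6}}
  A24: {{x1,x4}} {{x1,x5},{x2,x5},{x1,x2,x5},{x1,x5,x6},{x2,x3,x5}}
  A34: {{x1,x6},{x1,x5,x6}} {{x2,x3},{x2,x3,x5}}
  A234: {{x1,x5,x6}} {{x2,x3,x5}}
C dims 5,10,2; δ0: rk 4, SNF 1^4; δ1: rk 2, SNF 1^2
Ȟ^0: (5−4)−0=1 ⇒ Z
Ȟ^1: (10−2)−4=4 ⇒ Z^4
Ȟ^2: (2−0)−2=0 ⇒ 0

Ȟ^0 = Z; Ȟ^1 = Z^4; Ȟ^2 = 0


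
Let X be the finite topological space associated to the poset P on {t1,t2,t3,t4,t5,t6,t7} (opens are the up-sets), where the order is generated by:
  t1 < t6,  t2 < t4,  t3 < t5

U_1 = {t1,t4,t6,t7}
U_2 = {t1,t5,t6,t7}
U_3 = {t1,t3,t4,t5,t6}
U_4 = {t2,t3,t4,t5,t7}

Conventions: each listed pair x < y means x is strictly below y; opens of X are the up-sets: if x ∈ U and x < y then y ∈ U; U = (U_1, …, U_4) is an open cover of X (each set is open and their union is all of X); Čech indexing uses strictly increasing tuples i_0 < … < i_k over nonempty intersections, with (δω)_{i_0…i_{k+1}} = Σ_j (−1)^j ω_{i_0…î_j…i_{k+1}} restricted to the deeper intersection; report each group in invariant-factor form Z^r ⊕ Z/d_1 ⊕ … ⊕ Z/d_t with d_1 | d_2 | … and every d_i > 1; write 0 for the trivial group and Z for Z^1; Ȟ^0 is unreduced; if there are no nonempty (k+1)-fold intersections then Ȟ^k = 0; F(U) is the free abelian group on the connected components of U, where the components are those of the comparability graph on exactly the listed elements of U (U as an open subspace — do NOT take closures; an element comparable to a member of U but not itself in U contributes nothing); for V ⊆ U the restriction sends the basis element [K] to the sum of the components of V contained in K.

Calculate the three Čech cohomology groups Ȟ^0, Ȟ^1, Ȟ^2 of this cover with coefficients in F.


Ȟ^0 = Z^4, Ȟ^1 = 0 and Ȟ^2 = 0

nonempty intersections:
  U12={t1,t6,t7} U13={t1,t4,t6} U14={t4,t7} U23={t1,t5,t6} U24={t5,t7} U34={t3,t4,t5}
  U123={t1,t6} U124={t7} U134={t4} U234={t5}
components per intersection:
  U1: {t1,t6} {t4} {t7}
  U2: {t1,t6} {t5} {t7}
  U3: {t1,t6} {t3,t5} {t4}
  U4: {t2,t4} {t3,t5} {t7}
  U12: {t1,t6} {t7}
  U13: {t1,t6} {t4}
  U14: {t4} {t7}
  U23: {t1,t6} {t5}
  U24: {t5} {t7}
  U34: {t3,t5} {t4}
  U123: {t1,t6}
  U124: {t7}
  U134: {t4}
  U234: {t5}
C dims 12,12,4; δ0: rk 8, SNF 1^8; δ1: rk 4, SNF 1^4
Ȟ^0: (12−8)−0=4 ⇒ Z^4
Ȟ^1: (12−4)−8=0 ⇒ 0
Ȟ^2: (4−0)−4=0 ⇒ 0


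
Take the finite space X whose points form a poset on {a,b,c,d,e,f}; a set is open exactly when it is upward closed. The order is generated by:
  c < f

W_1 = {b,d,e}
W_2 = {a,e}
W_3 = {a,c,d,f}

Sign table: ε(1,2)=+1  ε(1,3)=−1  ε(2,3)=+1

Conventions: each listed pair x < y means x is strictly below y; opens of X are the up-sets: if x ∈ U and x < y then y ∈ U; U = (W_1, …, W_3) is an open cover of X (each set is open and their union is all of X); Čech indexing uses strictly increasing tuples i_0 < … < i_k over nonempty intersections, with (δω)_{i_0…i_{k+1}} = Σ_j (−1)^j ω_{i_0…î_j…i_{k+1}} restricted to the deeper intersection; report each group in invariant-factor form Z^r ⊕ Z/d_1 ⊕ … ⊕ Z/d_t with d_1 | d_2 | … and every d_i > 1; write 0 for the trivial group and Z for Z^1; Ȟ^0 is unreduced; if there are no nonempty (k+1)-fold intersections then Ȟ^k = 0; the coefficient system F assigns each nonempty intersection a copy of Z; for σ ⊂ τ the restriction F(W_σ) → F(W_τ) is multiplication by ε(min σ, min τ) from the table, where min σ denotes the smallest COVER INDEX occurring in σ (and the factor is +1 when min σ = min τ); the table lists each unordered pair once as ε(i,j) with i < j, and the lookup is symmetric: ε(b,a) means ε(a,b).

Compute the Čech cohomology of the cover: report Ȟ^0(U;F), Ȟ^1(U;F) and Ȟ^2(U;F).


nonempty overlaps:
  W12={e} W13={d} W23={a}
C dims 3,3; δ0: rk 3, SNF 1^2·2
degree 0: 3−3−0 = 0 → Ȟ^0 ≅ 0
degree 1: 3−0−3 = 0 plus torsion [2] → Ȟ^1 ≅ Z/2
degree 2: 0−0−0 = 0 → Ȟ^2 ≅ 0

Ȟ^0 ≅ 0,  Ȟ^1 ≅ Z/2,  Ȟ^2 ≅ 0


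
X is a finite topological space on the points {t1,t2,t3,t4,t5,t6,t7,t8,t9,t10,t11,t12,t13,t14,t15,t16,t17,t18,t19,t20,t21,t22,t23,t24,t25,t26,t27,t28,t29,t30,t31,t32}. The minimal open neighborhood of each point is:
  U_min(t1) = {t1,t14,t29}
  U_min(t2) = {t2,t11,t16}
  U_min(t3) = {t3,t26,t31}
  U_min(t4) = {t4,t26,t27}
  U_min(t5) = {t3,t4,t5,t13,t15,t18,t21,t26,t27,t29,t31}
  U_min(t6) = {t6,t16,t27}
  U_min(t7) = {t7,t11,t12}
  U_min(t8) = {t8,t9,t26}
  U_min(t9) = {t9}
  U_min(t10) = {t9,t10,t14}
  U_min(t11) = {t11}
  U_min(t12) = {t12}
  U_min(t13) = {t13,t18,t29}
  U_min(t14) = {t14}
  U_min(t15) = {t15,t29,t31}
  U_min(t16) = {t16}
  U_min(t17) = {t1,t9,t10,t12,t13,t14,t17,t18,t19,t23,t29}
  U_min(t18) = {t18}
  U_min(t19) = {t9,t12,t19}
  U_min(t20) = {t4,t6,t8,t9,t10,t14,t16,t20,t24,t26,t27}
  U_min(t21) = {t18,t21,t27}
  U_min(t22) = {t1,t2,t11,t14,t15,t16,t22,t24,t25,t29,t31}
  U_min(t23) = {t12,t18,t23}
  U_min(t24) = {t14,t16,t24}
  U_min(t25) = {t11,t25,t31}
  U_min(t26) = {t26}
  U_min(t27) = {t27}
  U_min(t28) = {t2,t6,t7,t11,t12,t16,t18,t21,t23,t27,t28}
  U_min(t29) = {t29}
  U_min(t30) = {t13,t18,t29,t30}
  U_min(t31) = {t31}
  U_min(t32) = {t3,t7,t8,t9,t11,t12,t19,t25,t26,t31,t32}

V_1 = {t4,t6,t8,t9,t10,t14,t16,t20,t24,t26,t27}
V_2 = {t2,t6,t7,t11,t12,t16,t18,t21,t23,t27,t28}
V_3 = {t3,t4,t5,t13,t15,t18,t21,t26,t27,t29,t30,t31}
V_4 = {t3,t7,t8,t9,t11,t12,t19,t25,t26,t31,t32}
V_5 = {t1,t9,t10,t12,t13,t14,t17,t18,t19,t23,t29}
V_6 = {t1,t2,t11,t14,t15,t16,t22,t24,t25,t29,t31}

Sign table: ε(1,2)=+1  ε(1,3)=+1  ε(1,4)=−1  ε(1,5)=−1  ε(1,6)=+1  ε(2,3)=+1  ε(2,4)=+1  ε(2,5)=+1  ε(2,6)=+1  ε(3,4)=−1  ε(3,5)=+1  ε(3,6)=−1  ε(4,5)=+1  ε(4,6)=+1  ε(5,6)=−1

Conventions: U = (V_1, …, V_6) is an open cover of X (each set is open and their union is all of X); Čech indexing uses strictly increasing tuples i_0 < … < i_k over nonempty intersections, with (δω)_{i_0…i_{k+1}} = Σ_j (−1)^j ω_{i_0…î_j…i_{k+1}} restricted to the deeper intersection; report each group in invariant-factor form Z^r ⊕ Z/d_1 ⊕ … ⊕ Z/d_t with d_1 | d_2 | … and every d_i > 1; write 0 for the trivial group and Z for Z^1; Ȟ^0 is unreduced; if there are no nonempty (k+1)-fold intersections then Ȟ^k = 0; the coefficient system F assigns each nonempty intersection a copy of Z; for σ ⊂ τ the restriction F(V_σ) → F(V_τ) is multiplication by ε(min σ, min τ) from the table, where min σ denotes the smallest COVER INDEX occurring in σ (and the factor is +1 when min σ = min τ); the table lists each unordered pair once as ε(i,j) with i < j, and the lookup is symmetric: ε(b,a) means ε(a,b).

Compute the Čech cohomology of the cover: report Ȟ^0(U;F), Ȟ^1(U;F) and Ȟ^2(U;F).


nerve simplices:
  V12={t6,t16,t27} V13={t4,t26,t27} V14={t8,t9,t26} V15={t9,t10,t14} V16={t14,t16,t24} V23={t18,t21,t27} V24={t7,t11,t12} V25={t12,t18,t23} V26={t2,t11,t16} V34={t3,t26,t31} V35={t13,t18,t29} V36={t15,t29,t31} V45={t9,t12,t19} V46={t11,t25,t31} V56={t1,t14,t29}
  V123={t27} V126={t16} V134={t26} V145={t9} V156={t14} V235={t18} V245={t12} V246={t11} V346={t31} V356={t29}
C dims 6,15,10; δ0: rk 6, SNF 1^5·2; δ1: rk 9, SNF 1^9
degree 0: 6−6−0 = 0 → Ȟ^0 ≅ 0
degree 1: 15−9−6 = 0 plus torsion [2] → Ȟ^1 ≅ Z/2
degree 2: 10−0−9 = 1 → Ȟ^2 ≅ Z

Ȟ^0(U;F) ≅ 0, Ȟ^1(U;F) ≅ Z/2, Ȟ^2(U;F) ≅ Z


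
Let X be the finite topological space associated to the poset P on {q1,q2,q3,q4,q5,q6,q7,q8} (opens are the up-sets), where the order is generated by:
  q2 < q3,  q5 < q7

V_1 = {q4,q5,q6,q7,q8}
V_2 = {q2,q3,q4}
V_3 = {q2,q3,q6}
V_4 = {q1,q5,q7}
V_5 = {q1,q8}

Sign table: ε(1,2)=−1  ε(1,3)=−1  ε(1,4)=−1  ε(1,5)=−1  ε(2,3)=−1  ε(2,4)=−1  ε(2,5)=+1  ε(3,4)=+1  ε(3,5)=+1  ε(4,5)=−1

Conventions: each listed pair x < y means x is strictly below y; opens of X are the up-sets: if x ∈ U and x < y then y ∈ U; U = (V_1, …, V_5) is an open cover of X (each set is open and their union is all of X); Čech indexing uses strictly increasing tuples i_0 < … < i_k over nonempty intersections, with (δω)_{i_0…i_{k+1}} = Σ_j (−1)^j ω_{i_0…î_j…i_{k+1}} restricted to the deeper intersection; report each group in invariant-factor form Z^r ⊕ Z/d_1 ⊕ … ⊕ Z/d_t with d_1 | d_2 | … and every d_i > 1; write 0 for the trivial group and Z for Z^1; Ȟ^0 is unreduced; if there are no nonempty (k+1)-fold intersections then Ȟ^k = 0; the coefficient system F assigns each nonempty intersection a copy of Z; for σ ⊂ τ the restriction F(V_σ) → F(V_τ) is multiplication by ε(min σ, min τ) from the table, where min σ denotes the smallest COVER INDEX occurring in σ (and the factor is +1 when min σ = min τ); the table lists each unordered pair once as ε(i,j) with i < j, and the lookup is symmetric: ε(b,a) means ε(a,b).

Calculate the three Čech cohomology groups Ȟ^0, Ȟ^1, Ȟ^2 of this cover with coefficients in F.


Ȟ^0 ≅ 0,  Ȟ^1 ≅ Z ⊕ Z/2,  Ȟ^2 ≅ 0

nerve simplices:
  V12={q4} V13={q6} V14={q5,q7} V15={q8} V23={q2,q3} V45={q1}
C dims 5,6; δ0: rk 5, SNF 1^4·2
degree 0: 5−5−0 = 0 → Ȟ^0 ≅ 0
degree 1: 6−0−5 = 1 plus torsion [2] → Ȟ^1 ≅ Z ⊕ Z/2
degree 2: 0−0−0 = 0 → Ȟ^2 ≅ 0


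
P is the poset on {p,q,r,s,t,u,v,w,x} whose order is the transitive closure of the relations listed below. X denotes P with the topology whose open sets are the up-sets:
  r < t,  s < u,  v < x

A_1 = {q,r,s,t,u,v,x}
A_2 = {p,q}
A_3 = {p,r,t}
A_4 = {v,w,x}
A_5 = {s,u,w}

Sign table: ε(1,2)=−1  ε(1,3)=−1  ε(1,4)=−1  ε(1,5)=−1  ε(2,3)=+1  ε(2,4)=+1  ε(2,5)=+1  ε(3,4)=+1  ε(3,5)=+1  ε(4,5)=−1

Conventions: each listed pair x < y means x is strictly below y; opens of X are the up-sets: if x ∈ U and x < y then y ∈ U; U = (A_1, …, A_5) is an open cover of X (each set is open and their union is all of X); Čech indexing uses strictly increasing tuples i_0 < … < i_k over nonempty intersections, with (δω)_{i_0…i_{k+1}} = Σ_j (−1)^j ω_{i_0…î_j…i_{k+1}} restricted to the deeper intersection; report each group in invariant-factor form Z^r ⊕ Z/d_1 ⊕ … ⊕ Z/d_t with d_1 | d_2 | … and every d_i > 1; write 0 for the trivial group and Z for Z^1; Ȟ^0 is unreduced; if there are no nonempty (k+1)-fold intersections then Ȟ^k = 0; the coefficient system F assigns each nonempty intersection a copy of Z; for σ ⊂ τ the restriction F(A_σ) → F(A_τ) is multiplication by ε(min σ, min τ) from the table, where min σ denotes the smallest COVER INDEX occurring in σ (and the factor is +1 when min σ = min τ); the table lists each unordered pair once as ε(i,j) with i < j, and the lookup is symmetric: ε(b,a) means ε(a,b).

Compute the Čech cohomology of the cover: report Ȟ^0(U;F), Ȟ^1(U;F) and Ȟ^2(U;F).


cover nerve:
  A12={q} A13={r,t} A14={v,x} A15={s,u} A23={p} A45={w}
C dims 5,6; δ0: rk 5, SNF 1^4·2
Ȟ^0: (5−5)−0=0 ⇒ 0
Ȟ^1: (6−0)−5=1 plus torsion [2] ⇒ Z ⊕ Z/2
Ȟ^2: (0−0)−0=0 ⇒ 0

Ȟ^0 = 0, Ȟ^1 = Z ⊕ Z/2 and Ȟ^2 = 0


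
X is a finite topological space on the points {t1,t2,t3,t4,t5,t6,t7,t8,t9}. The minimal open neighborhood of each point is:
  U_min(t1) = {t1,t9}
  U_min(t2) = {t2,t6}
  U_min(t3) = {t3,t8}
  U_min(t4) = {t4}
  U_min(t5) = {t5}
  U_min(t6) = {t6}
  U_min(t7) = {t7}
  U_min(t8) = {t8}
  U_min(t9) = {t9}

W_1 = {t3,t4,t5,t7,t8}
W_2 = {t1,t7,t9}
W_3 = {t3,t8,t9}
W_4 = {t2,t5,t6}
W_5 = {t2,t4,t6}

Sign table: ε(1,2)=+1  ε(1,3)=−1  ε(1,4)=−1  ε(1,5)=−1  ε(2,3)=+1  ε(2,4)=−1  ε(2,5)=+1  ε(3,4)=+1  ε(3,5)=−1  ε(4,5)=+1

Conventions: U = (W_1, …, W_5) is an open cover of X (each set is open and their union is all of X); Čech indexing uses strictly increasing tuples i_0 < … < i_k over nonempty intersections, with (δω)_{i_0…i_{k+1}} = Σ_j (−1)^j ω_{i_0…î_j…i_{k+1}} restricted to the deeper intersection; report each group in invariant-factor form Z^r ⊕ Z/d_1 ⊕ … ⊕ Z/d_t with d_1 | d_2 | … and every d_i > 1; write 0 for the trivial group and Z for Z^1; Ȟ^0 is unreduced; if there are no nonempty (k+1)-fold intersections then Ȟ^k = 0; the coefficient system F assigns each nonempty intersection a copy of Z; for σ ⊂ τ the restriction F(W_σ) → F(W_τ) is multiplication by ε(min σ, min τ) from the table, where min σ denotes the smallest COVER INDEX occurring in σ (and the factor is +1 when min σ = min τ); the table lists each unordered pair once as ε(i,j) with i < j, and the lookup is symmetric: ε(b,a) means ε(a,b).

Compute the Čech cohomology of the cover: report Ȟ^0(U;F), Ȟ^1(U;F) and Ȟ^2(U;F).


nerve of the cover:
  W12={t7} W13={t3,t8} W14={t5} W15={t4} W23={t9} W45={t2,t6}
C dims 5,6; δ0: rk 5, SNF 1^4·2
Ȟ^0 = (5 − 5) − 0 = 0, so Ȟ^0 ≅ 0
Ȟ^1 = (6 − 0) − 5 = 1 plus torsion [2], so Ȟ^1 ≅ Z ⊕ Z/2
Ȟ^2 = (0 − 0) − 0 = 0, so Ȟ^2 ≅ 0

Ȟ^0 ≅ 0, Ȟ^1 ≅ Z ⊕ Z/2, Ȟ^2 ≅ 0


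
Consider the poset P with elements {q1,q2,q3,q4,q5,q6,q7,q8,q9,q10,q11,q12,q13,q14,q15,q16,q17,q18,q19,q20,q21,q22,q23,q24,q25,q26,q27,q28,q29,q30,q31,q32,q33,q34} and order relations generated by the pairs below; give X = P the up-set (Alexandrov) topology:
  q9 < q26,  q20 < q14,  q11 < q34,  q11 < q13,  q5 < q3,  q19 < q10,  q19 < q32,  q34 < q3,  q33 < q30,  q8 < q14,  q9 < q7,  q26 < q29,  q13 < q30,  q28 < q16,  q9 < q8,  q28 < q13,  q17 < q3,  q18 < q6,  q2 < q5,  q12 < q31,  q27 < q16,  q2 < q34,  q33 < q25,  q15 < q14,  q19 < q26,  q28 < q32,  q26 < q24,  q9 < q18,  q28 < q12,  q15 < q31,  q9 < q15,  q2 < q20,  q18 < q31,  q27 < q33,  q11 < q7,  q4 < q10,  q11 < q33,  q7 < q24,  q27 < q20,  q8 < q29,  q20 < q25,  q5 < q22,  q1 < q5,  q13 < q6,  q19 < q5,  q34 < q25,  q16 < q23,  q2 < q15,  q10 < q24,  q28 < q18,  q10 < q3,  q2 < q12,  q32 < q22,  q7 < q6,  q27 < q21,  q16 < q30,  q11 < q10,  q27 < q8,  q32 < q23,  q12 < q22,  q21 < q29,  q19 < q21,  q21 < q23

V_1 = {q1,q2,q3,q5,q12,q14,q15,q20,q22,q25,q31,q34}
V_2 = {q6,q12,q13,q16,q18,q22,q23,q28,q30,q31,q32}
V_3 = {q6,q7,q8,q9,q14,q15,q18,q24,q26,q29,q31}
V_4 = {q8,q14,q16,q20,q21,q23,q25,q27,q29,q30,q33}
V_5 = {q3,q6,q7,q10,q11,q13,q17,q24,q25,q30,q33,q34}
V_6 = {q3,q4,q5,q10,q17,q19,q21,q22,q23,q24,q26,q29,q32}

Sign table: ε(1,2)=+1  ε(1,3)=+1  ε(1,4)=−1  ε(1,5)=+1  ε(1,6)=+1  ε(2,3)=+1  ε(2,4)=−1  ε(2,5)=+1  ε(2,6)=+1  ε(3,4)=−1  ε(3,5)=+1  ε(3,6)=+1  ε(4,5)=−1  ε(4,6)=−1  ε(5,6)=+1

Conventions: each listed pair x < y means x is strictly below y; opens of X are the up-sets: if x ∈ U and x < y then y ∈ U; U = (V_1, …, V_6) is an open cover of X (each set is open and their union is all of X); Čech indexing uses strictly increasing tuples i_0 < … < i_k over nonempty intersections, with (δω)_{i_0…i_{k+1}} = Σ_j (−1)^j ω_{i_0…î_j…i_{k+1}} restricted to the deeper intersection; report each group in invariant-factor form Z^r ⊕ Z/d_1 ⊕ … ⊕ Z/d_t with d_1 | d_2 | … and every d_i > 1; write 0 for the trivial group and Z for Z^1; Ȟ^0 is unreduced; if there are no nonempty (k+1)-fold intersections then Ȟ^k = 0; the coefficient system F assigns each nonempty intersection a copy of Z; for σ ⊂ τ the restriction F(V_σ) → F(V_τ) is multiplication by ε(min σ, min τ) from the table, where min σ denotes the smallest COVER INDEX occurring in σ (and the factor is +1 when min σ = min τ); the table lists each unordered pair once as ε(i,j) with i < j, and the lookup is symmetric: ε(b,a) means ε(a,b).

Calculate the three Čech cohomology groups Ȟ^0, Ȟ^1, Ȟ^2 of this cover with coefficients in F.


nonempty intersections:
  V12={q12,q22,q31} V13={q14,q15,q31} V14={q14,q20,q25} V15={q3,q25,q34} V16={q3,q5,q22} V23={q6,q18,q31} V24={q16,q23,q30} V25={q6,q13,q30} V26={q22,q23,q32} V34={q8,q14,q29} V35={q6,q7,q24} V36={q24,q26,q29} V45={q25,q30,q33} V46={q21,q23,q29} V56={q3,q10,q17,q24}
  V123={q31} V126={q22} V134={q14} V145={q25} V156={q3} V235={q6} V245={q30} V246={q23} V346={q29} V356={q24}
C dims 6,15,10; δ0: rk 5, SNF 1^5; δ1: rk 10, SNF 1^9·2
Ȟ^0: (6−5)−0=1 ⇒ Z
Ȟ^1: (15−10)−5=0 ⇒ 0
Ȟ^2: (10−0)−10=0 plus torsion [2] ⇒ Z/2

Ȟ^0(U;F) ≅ Z, Ȟ^1(U;F) ≅ 0, Ȟ^2(U;F) ≅ Z/2


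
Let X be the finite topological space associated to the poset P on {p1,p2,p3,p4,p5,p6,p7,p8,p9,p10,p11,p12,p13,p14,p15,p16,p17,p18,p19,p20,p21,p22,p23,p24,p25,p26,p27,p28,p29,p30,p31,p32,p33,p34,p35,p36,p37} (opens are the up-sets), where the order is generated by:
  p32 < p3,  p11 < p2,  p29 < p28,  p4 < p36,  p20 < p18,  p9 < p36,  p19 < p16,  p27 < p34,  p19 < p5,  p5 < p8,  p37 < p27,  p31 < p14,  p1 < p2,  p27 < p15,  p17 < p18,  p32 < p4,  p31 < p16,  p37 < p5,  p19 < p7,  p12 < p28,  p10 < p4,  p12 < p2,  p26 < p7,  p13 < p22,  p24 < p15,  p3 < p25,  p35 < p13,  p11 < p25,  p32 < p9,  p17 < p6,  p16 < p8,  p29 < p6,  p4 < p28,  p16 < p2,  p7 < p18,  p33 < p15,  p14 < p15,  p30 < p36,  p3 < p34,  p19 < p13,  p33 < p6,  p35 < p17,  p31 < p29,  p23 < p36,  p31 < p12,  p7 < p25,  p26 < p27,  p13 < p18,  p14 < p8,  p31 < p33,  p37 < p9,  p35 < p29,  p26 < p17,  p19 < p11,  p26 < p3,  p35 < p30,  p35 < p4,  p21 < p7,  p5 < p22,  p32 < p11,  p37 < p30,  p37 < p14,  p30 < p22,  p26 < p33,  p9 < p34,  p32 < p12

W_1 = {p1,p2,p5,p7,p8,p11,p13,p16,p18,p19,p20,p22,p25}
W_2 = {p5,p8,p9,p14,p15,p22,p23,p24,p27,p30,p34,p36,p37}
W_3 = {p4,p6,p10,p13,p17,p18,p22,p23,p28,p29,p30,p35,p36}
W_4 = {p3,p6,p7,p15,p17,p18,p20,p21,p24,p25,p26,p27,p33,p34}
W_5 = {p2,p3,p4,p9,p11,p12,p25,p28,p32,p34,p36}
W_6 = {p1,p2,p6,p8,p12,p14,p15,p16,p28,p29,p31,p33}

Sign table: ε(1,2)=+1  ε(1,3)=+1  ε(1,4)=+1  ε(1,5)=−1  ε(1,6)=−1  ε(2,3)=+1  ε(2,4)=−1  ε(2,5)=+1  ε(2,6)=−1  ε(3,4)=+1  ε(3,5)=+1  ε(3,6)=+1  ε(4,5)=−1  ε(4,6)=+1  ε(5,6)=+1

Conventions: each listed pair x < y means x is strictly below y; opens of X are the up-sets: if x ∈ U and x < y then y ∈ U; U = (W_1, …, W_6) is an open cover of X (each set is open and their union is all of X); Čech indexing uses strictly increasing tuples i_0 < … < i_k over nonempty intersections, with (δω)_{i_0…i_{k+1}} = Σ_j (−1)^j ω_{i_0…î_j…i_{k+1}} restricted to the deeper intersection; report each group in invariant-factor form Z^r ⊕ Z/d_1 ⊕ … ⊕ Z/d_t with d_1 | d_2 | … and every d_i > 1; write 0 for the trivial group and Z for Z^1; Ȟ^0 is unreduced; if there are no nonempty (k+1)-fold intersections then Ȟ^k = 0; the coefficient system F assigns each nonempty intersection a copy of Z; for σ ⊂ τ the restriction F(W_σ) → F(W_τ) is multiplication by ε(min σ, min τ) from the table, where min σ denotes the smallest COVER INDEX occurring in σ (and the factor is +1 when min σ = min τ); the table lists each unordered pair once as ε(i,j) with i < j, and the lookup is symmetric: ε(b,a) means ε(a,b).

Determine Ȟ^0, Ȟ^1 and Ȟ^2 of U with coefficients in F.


Ȟ^0 = 0, Ȟ^1 = Z/2 and Ȟ^2 = Z

nonempty intersections:
  W12={p5,p8,p22} W13={p13,p18,p22} W14={p7,p18,p20,p25} W15={p2,p11,p25} W16={p1,p2,p8,p16} W23={p22,p23,p30,p36} W24={p15,p24,p27,p34} W25={p9,p34,p36} W26={p8,p14,p15} W34={p6,p17,p18} W35={p4,p28,p36} W36={p6,p28,p29} W45={p3,p25,p34} W46={p6,p15,p33} W56={p2,p12,p28}
  W123={p22} W126={p8} W134={p18} W145={p25} W156={p2} W235={p36} W245={p34} W246={p15} W346={p6} W356={p28}
C dims 6,15,10; δ0: rk 6, SNF 1^5·2; δ1: rk 9, SNF 1^9
Ȟ^0: (6−6)−0=0 ⇒ 0
Ȟ^1: (15−9)−6=0 plus torsion [2] ⇒ Z/2
Ȟ^2: (10−0)−9=1 ⇒ Z


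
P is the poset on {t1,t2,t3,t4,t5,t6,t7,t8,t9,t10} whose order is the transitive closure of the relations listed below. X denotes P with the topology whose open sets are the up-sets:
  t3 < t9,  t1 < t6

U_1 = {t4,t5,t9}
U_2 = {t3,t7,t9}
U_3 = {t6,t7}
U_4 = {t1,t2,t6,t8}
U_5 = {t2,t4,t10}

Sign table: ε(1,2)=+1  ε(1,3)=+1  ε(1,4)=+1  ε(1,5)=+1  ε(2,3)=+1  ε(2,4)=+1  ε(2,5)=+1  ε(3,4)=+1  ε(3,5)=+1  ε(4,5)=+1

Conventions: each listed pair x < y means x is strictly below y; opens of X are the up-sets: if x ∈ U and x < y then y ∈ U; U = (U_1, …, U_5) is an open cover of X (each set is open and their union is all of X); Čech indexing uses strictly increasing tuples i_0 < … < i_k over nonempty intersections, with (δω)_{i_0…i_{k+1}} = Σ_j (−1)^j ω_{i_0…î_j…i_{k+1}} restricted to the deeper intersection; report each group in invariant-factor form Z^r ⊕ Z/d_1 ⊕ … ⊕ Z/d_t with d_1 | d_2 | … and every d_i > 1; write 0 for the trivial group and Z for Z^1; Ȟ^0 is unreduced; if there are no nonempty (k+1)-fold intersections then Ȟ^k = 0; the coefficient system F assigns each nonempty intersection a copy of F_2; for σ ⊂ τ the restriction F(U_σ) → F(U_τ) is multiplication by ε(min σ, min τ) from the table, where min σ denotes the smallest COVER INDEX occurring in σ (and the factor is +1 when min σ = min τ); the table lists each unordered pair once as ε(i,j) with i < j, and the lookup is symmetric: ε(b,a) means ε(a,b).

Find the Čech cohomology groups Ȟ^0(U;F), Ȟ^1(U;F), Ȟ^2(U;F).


Ȟ^0 ≅ Z/2, Ȟ^1 ≅ Z/2, Ȟ^2 ≅ 0

nerve of the cover:
  U12={t9} U15={t4} U23={t7} U34={t6} U45={t2}
C dims 5,5; δ0: rk_F2 4
Ȟ^0 = (5 − 4) − 0 = 1, so Ȟ^0 ≅ Z/2
Ȟ^1 = (5 − 0) − 4 = 1, so Ȟ^1 ≅ Z/2
Ȟ^2 = (0 − 0) − 0 = 0, so Ȟ^2 ≅ 0


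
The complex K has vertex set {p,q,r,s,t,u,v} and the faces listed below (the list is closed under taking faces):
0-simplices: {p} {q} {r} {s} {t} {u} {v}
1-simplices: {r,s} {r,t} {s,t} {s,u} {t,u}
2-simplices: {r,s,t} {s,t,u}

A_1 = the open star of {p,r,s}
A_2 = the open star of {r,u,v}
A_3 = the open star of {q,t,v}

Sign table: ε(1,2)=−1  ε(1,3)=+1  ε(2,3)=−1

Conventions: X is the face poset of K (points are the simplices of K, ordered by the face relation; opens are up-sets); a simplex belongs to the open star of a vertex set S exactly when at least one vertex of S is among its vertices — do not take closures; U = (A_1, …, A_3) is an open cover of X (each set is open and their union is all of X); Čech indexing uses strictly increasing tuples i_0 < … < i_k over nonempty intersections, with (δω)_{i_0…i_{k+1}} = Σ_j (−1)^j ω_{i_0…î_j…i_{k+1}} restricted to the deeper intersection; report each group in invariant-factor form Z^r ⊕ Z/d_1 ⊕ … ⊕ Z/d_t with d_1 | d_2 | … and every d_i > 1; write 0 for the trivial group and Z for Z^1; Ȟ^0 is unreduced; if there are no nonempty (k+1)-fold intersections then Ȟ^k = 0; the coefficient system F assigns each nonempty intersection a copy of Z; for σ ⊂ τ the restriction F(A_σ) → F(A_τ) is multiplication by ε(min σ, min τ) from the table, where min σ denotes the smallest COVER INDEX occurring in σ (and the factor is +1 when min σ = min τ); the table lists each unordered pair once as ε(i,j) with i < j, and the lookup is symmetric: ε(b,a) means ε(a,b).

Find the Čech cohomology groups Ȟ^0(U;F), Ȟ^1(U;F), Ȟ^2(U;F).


nonempty overlaps:
  A1={{p},{r},{s},{r,s},{r,t},{s,t},{s,u},{r,s,t},{s,t,u}} A2={{r},{u},{v},{r,s},{r,t},{s,u},{t,u},{r,s,t},{s,t,u}} A3={{q},{t},{v},{r,t},{s,t},{t,u},{r,s,t},{s,t,u}}
  A12={{r},{r,s},{r,t},{s,u},{r,s,t},{s,t,u}} A13={{r,t},{s,t},{r,s,t},{s,t,u}} A23={{v},{r,t},{t,u},{r,s,t},{s,t,u}}
  A123={{r,t},{r,s,t},{s,t,u}}
C dims 3,3,1; δ0: rk 2, SNF 1^2; δ1: rk 1, SNF 1^1
degree 0: 3−2−0 = 1 → Ȟ^0 ≅ Z
degree 1: 3−1−2 = 0 → Ȟ^1 ≅ 0
degree 2: 1−0−1 = 0 → Ȟ^2 ≅ 0

Ȟ^0(U;F) ≅ Z, Ȟ^1(U;F) ≅ 0 and Ȟ^2(U;F) ≅ 0


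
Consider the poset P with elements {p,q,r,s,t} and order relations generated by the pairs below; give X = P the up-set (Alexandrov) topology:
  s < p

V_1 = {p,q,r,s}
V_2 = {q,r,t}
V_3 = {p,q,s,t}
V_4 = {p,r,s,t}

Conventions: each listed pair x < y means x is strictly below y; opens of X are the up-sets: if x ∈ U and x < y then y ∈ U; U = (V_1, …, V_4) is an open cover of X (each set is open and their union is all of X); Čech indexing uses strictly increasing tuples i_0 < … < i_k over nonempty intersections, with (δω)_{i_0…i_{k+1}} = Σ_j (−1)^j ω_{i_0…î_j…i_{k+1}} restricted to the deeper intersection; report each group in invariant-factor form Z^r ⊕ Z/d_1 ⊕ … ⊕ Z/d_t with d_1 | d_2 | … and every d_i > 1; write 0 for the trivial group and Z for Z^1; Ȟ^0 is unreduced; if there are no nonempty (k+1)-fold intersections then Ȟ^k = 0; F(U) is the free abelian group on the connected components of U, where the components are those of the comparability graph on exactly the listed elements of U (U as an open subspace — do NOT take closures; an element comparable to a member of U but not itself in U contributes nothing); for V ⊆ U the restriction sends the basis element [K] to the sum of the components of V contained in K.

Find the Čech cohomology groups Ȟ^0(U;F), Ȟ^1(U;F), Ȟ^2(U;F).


nerve simplices:
  V12={q,r} V13={p,q,s} V14={p,r,s} V23={q,t} V24={r,t} V34={p,s,t}
  V123={q} V124={r} V134={p,s} V234={t}
components per intersection:
  V1: {p,s} {q} {r}
  V2: {q} {r} {t}
  V3: {p,s} {q} {t}
  V4: {p,s} {r} {t}
  V12: {q} {r}
  V13: {p,s} {q}
  V14: {p,s} {r}
  V23: {q} {t}
  V24: {r} {t}
  V34: {p,s} {t}
  V123: {q}
  V124: {r}
  V134: {p,s}
  V234: {t}
C dims 12,12,4; δ0: rk 8, SNF 1^8; δ1: rk 4, SNF 1^4
degree 0: 12−8−0 = 4 → Ȟ^0 ≅ Z^4
degree 1: 12−4−8 = 0 → Ȟ^1 ≅ 0
degree 2: 4−0−4 = 0 → Ȟ^2 ≅ 0

Ȟ^0 ≅ Z^4, Ȟ^1 ≅ 0, Ȟ^2 ≅ 0


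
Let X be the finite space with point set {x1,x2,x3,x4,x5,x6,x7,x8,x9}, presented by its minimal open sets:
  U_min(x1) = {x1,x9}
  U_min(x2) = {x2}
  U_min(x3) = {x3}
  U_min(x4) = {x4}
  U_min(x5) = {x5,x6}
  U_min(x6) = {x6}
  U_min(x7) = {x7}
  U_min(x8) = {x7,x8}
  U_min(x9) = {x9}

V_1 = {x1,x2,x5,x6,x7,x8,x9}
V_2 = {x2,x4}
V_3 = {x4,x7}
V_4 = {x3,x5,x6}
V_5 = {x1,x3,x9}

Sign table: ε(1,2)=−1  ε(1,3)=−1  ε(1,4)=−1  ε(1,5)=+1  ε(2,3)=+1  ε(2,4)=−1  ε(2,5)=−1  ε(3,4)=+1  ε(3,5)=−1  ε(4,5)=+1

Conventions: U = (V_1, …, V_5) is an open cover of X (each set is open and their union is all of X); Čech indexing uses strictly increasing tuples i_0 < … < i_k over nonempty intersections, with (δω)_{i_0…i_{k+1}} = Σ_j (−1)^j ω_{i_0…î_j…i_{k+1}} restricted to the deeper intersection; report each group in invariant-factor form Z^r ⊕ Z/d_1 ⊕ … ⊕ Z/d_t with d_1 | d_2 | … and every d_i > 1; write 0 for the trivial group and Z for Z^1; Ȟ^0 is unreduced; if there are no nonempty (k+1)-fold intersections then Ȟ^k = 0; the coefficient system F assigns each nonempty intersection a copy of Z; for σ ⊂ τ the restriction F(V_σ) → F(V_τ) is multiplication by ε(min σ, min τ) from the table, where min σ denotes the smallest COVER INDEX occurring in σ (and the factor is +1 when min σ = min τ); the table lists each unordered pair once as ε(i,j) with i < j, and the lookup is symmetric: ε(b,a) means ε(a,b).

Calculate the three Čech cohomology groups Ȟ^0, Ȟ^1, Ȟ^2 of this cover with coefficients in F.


nonempty overlaps:
  V12={x2} V13={x7} V14={x5,x6} V15={x1,x9} V23={x4} V45={x3}
C dims 5,6; δ0: rk 5, SNF 1^4·2
degree 0: 5−5−0 = 0 → Ȟ^0 ≅ 0
degree 1: 6−0−5 = 1 plus torsion [2] → Ȟ^1 ≅ Z ⊕ Z/2
degree 2: 0−0−0 = 0 → Ȟ^2 ≅ 0

Ȟ^0 ≅ 0,  Ȟ^1 ≅ Z ⊕ Z/2,  Ȟ^2 ≅ 0
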